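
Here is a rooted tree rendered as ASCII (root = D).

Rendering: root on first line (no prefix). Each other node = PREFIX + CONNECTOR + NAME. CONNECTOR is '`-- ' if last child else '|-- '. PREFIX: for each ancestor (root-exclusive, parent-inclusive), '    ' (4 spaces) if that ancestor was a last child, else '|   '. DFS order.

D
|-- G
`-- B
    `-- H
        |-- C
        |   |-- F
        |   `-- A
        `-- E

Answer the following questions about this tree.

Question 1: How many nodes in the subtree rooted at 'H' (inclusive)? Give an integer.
Answer: 5

Derivation:
Subtree rooted at H contains: A, C, E, F, H
Count = 5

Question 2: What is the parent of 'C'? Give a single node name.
Answer: H

Derivation:
Scan adjacency: C appears as child of H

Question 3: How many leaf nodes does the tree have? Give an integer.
Answer: 4

Derivation:
Leaves (nodes with no children): A, E, F, G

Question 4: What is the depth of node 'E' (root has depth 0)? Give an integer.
Answer: 3

Derivation:
Path from root to E: D -> B -> H -> E
Depth = number of edges = 3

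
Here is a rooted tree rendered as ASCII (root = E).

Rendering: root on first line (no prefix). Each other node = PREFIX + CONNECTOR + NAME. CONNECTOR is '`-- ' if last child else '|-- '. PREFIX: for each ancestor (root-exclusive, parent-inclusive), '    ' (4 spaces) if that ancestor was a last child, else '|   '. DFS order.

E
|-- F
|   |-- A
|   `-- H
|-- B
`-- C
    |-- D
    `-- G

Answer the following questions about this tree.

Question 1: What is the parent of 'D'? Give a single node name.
Scan adjacency: D appears as child of C

Answer: C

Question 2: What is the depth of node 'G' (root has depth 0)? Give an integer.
Path from root to G: E -> C -> G
Depth = number of edges = 2

Answer: 2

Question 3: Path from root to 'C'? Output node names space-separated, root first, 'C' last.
Answer: E C

Derivation:
Walk down from root: E -> C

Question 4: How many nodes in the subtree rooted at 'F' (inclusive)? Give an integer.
Answer: 3

Derivation:
Subtree rooted at F contains: A, F, H
Count = 3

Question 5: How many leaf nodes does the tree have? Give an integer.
Leaves (nodes with no children): A, B, D, G, H

Answer: 5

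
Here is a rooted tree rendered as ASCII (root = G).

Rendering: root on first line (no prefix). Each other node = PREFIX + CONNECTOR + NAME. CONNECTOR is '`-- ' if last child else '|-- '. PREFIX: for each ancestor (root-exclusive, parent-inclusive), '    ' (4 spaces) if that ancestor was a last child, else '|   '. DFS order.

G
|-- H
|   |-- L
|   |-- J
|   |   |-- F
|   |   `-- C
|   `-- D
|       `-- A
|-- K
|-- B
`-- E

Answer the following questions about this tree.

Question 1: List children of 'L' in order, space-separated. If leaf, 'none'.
Answer: none

Derivation:
Node L's children (from adjacency): (leaf)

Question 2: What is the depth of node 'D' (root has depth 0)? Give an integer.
Path from root to D: G -> H -> D
Depth = number of edges = 2

Answer: 2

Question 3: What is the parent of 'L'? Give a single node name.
Answer: H

Derivation:
Scan adjacency: L appears as child of H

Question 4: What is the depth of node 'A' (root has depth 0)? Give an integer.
Path from root to A: G -> H -> D -> A
Depth = number of edges = 3

Answer: 3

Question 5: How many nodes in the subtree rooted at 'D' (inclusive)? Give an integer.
Answer: 2

Derivation:
Subtree rooted at D contains: A, D
Count = 2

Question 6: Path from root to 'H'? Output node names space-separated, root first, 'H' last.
Answer: G H

Derivation:
Walk down from root: G -> H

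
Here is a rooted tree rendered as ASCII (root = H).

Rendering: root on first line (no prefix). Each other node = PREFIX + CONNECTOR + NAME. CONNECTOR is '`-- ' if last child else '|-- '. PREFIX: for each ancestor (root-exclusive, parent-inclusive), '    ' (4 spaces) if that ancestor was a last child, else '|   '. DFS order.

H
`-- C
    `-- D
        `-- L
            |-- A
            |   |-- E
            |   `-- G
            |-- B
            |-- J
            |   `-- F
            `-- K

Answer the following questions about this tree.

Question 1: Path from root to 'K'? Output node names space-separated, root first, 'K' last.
Answer: H C D L K

Derivation:
Walk down from root: H -> C -> D -> L -> K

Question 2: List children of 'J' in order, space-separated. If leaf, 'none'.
Answer: F

Derivation:
Node J's children (from adjacency): F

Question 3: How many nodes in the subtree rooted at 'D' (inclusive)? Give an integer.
Answer: 9

Derivation:
Subtree rooted at D contains: A, B, D, E, F, G, J, K, L
Count = 9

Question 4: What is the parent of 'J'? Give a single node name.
Answer: L

Derivation:
Scan adjacency: J appears as child of L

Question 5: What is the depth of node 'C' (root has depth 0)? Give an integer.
Answer: 1

Derivation:
Path from root to C: H -> C
Depth = number of edges = 1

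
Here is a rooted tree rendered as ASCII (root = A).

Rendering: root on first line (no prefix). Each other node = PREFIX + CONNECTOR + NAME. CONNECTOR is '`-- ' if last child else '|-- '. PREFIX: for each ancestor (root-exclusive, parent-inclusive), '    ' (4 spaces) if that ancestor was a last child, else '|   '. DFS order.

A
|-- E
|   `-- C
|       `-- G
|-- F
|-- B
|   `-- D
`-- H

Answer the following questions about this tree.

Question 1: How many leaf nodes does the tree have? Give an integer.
Leaves (nodes with no children): D, F, G, H

Answer: 4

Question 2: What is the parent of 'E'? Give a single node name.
Answer: A

Derivation:
Scan adjacency: E appears as child of A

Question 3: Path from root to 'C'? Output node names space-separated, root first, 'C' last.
Answer: A E C

Derivation:
Walk down from root: A -> E -> C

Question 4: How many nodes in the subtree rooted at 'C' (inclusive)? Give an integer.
Subtree rooted at C contains: C, G
Count = 2

Answer: 2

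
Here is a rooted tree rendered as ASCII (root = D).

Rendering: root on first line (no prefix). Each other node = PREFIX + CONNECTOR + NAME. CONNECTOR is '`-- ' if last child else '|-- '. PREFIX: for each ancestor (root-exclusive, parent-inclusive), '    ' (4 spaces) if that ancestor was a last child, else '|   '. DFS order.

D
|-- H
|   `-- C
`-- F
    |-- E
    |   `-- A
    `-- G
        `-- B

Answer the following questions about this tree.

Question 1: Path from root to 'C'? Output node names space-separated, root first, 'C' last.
Walk down from root: D -> H -> C

Answer: D H C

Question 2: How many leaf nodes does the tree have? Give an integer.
Answer: 3

Derivation:
Leaves (nodes with no children): A, B, C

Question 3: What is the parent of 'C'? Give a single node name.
Scan adjacency: C appears as child of H

Answer: H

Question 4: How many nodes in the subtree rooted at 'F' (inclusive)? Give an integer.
Answer: 5

Derivation:
Subtree rooted at F contains: A, B, E, F, G
Count = 5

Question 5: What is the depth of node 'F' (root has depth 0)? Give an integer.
Answer: 1

Derivation:
Path from root to F: D -> F
Depth = number of edges = 1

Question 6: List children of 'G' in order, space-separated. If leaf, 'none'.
Answer: B

Derivation:
Node G's children (from adjacency): B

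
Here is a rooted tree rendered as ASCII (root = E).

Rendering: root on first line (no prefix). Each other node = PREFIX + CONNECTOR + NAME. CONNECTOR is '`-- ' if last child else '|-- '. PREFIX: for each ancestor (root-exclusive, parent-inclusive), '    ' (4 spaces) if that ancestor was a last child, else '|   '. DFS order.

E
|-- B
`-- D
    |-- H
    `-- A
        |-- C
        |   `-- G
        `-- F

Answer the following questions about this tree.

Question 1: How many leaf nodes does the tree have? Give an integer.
Leaves (nodes with no children): B, F, G, H

Answer: 4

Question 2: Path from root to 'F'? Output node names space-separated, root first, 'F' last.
Answer: E D A F

Derivation:
Walk down from root: E -> D -> A -> F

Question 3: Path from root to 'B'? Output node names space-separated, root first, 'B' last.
Answer: E B

Derivation:
Walk down from root: E -> B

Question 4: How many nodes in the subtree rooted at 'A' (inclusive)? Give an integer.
Answer: 4

Derivation:
Subtree rooted at A contains: A, C, F, G
Count = 4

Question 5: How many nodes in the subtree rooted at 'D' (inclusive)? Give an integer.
Subtree rooted at D contains: A, C, D, F, G, H
Count = 6

Answer: 6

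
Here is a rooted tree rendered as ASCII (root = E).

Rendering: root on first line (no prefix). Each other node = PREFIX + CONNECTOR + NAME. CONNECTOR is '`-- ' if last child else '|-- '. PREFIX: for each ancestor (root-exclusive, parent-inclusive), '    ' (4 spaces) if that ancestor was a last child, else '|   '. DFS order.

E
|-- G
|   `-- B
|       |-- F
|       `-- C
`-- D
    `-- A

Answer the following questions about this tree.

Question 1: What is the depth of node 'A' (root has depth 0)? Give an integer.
Path from root to A: E -> D -> A
Depth = number of edges = 2

Answer: 2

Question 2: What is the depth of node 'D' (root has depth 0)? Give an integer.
Path from root to D: E -> D
Depth = number of edges = 1

Answer: 1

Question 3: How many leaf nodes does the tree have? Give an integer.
Leaves (nodes with no children): A, C, F

Answer: 3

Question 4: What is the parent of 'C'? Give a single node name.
Answer: B

Derivation:
Scan adjacency: C appears as child of B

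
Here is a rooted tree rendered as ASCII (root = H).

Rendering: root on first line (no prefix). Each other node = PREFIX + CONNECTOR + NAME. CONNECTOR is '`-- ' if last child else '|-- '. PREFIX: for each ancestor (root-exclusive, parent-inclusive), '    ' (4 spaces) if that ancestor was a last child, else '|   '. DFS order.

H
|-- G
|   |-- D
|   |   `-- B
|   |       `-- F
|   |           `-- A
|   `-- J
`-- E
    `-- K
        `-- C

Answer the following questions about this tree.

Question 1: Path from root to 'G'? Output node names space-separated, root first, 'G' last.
Answer: H G

Derivation:
Walk down from root: H -> G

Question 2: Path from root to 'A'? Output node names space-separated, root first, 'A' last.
Walk down from root: H -> G -> D -> B -> F -> A

Answer: H G D B F A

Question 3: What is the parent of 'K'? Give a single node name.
Scan adjacency: K appears as child of E

Answer: E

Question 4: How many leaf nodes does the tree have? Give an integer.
Answer: 3

Derivation:
Leaves (nodes with no children): A, C, J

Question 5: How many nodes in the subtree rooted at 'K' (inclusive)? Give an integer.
Subtree rooted at K contains: C, K
Count = 2

Answer: 2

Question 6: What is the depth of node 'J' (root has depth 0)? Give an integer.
Path from root to J: H -> G -> J
Depth = number of edges = 2

Answer: 2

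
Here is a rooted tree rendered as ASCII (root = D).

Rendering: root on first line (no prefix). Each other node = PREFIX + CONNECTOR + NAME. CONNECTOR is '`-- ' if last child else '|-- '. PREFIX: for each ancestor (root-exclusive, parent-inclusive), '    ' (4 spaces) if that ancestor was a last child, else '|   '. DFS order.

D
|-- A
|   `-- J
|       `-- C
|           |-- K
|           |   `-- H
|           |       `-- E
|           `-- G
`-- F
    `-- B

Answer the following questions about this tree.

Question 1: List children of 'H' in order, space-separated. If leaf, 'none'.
Answer: E

Derivation:
Node H's children (from adjacency): E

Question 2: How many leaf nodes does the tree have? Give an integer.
Answer: 3

Derivation:
Leaves (nodes with no children): B, E, G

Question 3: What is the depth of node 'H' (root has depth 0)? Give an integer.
Answer: 5

Derivation:
Path from root to H: D -> A -> J -> C -> K -> H
Depth = number of edges = 5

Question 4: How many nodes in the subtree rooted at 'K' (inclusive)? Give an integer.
Answer: 3

Derivation:
Subtree rooted at K contains: E, H, K
Count = 3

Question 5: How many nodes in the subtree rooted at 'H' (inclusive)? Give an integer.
Subtree rooted at H contains: E, H
Count = 2

Answer: 2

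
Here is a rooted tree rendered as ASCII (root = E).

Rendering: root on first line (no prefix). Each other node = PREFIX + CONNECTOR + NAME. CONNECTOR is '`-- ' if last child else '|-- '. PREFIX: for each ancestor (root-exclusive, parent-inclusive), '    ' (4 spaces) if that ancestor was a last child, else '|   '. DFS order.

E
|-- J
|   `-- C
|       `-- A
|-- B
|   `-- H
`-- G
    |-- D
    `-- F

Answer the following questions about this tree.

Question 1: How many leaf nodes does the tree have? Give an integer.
Leaves (nodes with no children): A, D, F, H

Answer: 4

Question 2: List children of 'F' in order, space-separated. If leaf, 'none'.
Answer: none

Derivation:
Node F's children (from adjacency): (leaf)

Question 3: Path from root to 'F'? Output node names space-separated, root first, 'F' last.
Answer: E G F

Derivation:
Walk down from root: E -> G -> F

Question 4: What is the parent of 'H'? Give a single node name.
Scan adjacency: H appears as child of B

Answer: B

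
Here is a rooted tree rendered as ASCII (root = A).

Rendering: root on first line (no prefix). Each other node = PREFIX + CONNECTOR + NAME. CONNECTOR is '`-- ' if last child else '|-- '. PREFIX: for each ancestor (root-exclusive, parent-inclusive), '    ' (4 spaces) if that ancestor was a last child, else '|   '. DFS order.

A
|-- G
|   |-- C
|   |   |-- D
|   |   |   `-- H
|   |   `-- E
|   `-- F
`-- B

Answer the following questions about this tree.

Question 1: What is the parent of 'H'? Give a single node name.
Scan adjacency: H appears as child of D

Answer: D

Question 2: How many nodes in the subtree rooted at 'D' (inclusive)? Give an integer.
Answer: 2

Derivation:
Subtree rooted at D contains: D, H
Count = 2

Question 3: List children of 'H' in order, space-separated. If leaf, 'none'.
Answer: none

Derivation:
Node H's children (from adjacency): (leaf)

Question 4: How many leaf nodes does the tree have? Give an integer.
Answer: 4

Derivation:
Leaves (nodes with no children): B, E, F, H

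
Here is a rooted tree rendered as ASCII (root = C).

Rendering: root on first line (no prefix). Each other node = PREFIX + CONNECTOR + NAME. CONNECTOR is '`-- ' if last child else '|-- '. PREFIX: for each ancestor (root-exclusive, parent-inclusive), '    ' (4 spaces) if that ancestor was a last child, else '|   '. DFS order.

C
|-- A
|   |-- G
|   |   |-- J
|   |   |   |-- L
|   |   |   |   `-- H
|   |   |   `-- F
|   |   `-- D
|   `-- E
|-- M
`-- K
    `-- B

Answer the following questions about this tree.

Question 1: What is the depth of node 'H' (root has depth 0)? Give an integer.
Path from root to H: C -> A -> G -> J -> L -> H
Depth = number of edges = 5

Answer: 5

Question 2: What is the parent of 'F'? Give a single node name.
Scan adjacency: F appears as child of J

Answer: J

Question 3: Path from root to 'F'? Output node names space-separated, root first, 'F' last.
Answer: C A G J F

Derivation:
Walk down from root: C -> A -> G -> J -> F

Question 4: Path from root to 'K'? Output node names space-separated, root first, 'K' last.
Walk down from root: C -> K

Answer: C K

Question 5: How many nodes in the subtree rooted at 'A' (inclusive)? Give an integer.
Subtree rooted at A contains: A, D, E, F, G, H, J, L
Count = 8

Answer: 8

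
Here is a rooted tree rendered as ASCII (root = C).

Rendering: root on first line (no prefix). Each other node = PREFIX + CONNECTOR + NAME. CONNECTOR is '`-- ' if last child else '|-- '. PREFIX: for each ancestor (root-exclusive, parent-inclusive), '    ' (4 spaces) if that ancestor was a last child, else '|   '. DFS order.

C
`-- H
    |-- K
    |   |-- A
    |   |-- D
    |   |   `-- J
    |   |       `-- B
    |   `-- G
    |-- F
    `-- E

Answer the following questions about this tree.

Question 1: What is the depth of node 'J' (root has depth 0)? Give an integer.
Answer: 4

Derivation:
Path from root to J: C -> H -> K -> D -> J
Depth = number of edges = 4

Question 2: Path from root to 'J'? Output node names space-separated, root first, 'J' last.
Walk down from root: C -> H -> K -> D -> J

Answer: C H K D J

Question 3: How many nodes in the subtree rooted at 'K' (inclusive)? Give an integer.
Answer: 6

Derivation:
Subtree rooted at K contains: A, B, D, G, J, K
Count = 6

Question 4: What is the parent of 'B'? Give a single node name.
Answer: J

Derivation:
Scan adjacency: B appears as child of J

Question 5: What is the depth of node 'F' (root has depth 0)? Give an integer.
Answer: 2

Derivation:
Path from root to F: C -> H -> F
Depth = number of edges = 2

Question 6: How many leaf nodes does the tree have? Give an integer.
Answer: 5

Derivation:
Leaves (nodes with no children): A, B, E, F, G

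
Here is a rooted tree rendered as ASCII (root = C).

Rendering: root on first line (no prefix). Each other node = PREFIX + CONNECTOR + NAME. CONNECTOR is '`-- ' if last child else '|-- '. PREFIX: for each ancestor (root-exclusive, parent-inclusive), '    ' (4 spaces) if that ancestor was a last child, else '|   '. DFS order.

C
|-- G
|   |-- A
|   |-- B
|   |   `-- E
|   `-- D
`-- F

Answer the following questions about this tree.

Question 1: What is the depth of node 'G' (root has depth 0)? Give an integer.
Path from root to G: C -> G
Depth = number of edges = 1

Answer: 1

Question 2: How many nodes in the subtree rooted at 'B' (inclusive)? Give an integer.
Subtree rooted at B contains: B, E
Count = 2

Answer: 2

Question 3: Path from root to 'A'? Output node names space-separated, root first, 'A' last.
Walk down from root: C -> G -> A

Answer: C G A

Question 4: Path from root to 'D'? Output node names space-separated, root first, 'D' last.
Walk down from root: C -> G -> D

Answer: C G D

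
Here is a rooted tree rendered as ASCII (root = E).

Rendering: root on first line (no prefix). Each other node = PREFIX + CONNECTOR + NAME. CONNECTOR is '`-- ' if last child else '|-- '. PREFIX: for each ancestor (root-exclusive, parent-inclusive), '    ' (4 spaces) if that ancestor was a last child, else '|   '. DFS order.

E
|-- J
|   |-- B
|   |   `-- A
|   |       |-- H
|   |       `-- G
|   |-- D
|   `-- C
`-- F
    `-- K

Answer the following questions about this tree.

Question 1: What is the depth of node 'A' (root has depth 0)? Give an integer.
Path from root to A: E -> J -> B -> A
Depth = number of edges = 3

Answer: 3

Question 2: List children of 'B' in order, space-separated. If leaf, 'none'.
Answer: A

Derivation:
Node B's children (from adjacency): A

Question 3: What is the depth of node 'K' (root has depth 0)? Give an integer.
Path from root to K: E -> F -> K
Depth = number of edges = 2

Answer: 2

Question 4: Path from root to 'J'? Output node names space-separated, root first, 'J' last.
Answer: E J

Derivation:
Walk down from root: E -> J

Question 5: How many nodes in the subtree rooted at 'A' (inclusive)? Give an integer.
Answer: 3

Derivation:
Subtree rooted at A contains: A, G, H
Count = 3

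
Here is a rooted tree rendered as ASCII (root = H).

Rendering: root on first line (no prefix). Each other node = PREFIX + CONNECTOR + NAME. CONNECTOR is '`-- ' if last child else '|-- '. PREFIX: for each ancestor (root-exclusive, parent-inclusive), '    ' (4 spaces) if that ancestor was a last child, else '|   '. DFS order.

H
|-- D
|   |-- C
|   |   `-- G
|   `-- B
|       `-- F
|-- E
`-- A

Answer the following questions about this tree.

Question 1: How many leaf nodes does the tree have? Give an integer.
Leaves (nodes with no children): A, E, F, G

Answer: 4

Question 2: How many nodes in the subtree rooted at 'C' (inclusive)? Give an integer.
Answer: 2

Derivation:
Subtree rooted at C contains: C, G
Count = 2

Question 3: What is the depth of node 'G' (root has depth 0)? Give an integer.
Path from root to G: H -> D -> C -> G
Depth = number of edges = 3

Answer: 3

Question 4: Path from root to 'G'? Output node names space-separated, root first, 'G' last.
Answer: H D C G

Derivation:
Walk down from root: H -> D -> C -> G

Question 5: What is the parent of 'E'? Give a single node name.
Answer: H

Derivation:
Scan adjacency: E appears as child of H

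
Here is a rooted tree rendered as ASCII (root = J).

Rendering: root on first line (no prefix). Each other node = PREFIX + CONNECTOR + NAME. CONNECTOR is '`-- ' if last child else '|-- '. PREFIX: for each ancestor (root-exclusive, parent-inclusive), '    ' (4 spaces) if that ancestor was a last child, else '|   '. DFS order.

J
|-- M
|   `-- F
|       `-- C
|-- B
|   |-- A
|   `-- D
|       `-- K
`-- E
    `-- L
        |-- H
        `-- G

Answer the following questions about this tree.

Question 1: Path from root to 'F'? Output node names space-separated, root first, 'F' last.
Walk down from root: J -> M -> F

Answer: J M F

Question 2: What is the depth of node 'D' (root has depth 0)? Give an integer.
Answer: 2

Derivation:
Path from root to D: J -> B -> D
Depth = number of edges = 2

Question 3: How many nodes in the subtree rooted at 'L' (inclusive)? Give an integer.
Subtree rooted at L contains: G, H, L
Count = 3

Answer: 3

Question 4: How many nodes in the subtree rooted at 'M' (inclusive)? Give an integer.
Subtree rooted at M contains: C, F, M
Count = 3

Answer: 3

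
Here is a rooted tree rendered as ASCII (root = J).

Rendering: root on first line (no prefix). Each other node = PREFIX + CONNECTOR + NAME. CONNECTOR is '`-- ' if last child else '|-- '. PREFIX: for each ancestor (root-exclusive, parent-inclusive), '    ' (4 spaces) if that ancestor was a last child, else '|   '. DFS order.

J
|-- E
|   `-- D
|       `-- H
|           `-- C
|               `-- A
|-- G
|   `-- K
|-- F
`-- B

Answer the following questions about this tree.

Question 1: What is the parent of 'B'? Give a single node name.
Answer: J

Derivation:
Scan adjacency: B appears as child of J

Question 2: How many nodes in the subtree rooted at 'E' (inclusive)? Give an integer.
Subtree rooted at E contains: A, C, D, E, H
Count = 5

Answer: 5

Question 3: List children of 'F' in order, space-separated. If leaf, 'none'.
Node F's children (from adjacency): (leaf)

Answer: none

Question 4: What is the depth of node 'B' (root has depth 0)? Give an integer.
Answer: 1

Derivation:
Path from root to B: J -> B
Depth = number of edges = 1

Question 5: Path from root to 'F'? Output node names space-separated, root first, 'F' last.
Walk down from root: J -> F

Answer: J F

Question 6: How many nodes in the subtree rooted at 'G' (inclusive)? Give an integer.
Answer: 2

Derivation:
Subtree rooted at G contains: G, K
Count = 2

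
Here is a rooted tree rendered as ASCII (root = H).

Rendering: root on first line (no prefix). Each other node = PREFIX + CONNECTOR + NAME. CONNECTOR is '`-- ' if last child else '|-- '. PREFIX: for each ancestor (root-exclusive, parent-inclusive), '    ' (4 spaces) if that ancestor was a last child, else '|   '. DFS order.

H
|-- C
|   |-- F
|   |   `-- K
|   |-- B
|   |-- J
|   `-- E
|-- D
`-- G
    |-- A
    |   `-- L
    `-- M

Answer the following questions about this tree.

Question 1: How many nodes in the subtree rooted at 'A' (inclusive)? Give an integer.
Answer: 2

Derivation:
Subtree rooted at A contains: A, L
Count = 2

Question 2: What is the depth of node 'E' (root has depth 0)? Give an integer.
Answer: 2

Derivation:
Path from root to E: H -> C -> E
Depth = number of edges = 2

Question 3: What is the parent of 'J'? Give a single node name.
Scan adjacency: J appears as child of C

Answer: C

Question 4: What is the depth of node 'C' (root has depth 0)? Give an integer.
Answer: 1

Derivation:
Path from root to C: H -> C
Depth = number of edges = 1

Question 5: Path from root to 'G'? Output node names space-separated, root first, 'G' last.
Walk down from root: H -> G

Answer: H G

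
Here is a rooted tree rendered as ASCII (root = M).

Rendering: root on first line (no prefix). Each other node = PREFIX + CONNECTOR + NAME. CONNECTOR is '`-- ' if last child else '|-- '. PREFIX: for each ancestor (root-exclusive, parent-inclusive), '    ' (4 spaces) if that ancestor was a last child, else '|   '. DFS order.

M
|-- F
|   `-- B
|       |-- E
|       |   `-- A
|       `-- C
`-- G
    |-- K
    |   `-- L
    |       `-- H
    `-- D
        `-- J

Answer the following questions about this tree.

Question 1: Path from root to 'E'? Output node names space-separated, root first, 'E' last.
Answer: M F B E

Derivation:
Walk down from root: M -> F -> B -> E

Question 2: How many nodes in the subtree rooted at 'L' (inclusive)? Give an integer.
Subtree rooted at L contains: H, L
Count = 2

Answer: 2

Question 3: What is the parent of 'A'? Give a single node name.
Scan adjacency: A appears as child of E

Answer: E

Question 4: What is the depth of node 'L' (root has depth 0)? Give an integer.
Path from root to L: M -> G -> K -> L
Depth = number of edges = 3

Answer: 3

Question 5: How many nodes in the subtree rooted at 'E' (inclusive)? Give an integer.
Subtree rooted at E contains: A, E
Count = 2

Answer: 2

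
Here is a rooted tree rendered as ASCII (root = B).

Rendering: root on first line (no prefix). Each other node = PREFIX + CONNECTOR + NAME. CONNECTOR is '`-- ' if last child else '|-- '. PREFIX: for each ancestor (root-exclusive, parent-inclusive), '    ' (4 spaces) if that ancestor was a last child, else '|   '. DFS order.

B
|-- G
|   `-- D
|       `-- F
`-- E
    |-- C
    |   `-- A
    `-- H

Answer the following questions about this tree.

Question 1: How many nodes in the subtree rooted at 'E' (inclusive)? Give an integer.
Subtree rooted at E contains: A, C, E, H
Count = 4

Answer: 4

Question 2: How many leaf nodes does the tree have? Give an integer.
Leaves (nodes with no children): A, F, H

Answer: 3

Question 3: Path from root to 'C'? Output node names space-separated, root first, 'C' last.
Walk down from root: B -> E -> C

Answer: B E C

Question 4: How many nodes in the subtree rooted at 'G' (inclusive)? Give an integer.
Subtree rooted at G contains: D, F, G
Count = 3

Answer: 3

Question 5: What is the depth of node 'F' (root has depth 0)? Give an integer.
Path from root to F: B -> G -> D -> F
Depth = number of edges = 3

Answer: 3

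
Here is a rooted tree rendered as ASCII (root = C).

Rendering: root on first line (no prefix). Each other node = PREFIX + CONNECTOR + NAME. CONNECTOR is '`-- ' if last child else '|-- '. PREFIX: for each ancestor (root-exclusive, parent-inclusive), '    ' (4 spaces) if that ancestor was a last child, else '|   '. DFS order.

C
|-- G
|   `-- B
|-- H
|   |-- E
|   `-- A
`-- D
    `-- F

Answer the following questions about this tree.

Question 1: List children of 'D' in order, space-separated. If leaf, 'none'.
Answer: F

Derivation:
Node D's children (from adjacency): F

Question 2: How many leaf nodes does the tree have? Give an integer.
Leaves (nodes with no children): A, B, E, F

Answer: 4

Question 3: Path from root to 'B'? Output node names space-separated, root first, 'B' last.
Answer: C G B

Derivation:
Walk down from root: C -> G -> B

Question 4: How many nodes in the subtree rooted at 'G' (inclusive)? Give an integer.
Answer: 2

Derivation:
Subtree rooted at G contains: B, G
Count = 2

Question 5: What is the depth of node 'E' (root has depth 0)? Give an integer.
Path from root to E: C -> H -> E
Depth = number of edges = 2

Answer: 2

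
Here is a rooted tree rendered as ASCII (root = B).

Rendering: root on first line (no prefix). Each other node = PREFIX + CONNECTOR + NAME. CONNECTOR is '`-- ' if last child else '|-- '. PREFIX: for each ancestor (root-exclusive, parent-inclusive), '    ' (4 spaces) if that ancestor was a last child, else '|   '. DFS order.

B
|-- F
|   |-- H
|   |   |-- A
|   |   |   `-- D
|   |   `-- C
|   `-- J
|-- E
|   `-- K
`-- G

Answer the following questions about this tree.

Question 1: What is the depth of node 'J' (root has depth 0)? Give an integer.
Answer: 2

Derivation:
Path from root to J: B -> F -> J
Depth = number of edges = 2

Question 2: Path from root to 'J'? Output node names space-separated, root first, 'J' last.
Answer: B F J

Derivation:
Walk down from root: B -> F -> J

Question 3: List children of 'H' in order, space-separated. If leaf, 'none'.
Node H's children (from adjacency): A, C

Answer: A C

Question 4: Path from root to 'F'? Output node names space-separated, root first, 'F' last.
Answer: B F

Derivation:
Walk down from root: B -> F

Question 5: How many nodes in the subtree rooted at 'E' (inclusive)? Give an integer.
Subtree rooted at E contains: E, K
Count = 2

Answer: 2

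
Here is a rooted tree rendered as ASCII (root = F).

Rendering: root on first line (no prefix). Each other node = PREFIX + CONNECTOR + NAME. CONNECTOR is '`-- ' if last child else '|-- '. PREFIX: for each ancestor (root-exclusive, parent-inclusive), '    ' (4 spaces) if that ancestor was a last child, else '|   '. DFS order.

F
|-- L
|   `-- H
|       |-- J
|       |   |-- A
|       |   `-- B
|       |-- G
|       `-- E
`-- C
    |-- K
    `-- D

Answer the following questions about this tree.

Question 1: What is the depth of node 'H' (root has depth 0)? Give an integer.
Answer: 2

Derivation:
Path from root to H: F -> L -> H
Depth = number of edges = 2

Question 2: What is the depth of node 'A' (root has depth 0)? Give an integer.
Path from root to A: F -> L -> H -> J -> A
Depth = number of edges = 4

Answer: 4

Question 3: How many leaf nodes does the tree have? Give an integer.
Answer: 6

Derivation:
Leaves (nodes with no children): A, B, D, E, G, K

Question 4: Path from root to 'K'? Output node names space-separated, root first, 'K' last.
Walk down from root: F -> C -> K

Answer: F C K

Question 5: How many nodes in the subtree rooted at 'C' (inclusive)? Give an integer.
Answer: 3

Derivation:
Subtree rooted at C contains: C, D, K
Count = 3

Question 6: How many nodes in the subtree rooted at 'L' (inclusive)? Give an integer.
Subtree rooted at L contains: A, B, E, G, H, J, L
Count = 7

Answer: 7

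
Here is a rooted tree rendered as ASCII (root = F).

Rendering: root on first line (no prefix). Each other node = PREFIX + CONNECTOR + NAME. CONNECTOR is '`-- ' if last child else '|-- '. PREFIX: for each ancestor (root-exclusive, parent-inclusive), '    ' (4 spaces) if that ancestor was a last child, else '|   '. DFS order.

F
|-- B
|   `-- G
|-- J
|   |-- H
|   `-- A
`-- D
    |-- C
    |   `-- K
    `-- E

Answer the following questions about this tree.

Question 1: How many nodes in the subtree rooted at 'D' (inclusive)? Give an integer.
Answer: 4

Derivation:
Subtree rooted at D contains: C, D, E, K
Count = 4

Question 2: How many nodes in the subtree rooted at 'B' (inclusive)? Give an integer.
Answer: 2

Derivation:
Subtree rooted at B contains: B, G
Count = 2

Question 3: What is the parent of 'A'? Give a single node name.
Answer: J

Derivation:
Scan adjacency: A appears as child of J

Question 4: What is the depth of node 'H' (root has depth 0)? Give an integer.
Answer: 2

Derivation:
Path from root to H: F -> J -> H
Depth = number of edges = 2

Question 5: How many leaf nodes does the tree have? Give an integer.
Leaves (nodes with no children): A, E, G, H, K

Answer: 5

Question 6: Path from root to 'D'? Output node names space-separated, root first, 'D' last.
Walk down from root: F -> D

Answer: F D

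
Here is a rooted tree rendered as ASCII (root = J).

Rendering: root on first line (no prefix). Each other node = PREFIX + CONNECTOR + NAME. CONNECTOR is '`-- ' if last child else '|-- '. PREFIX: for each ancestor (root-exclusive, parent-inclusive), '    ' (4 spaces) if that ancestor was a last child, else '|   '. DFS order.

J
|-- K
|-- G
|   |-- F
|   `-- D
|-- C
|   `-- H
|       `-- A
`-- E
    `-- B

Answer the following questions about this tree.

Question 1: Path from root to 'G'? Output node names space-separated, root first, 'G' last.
Walk down from root: J -> G

Answer: J G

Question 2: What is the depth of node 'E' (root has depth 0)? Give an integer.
Answer: 1

Derivation:
Path from root to E: J -> E
Depth = number of edges = 1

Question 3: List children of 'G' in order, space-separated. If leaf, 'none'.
Node G's children (from adjacency): F, D

Answer: F D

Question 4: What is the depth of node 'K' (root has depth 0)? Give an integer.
Answer: 1

Derivation:
Path from root to K: J -> K
Depth = number of edges = 1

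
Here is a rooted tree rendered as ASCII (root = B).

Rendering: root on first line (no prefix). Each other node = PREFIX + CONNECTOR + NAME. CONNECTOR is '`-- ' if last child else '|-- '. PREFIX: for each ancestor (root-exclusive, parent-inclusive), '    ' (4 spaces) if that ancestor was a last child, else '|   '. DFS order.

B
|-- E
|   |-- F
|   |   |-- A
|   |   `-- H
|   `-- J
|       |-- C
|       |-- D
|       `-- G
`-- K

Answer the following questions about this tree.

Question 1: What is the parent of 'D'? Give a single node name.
Answer: J

Derivation:
Scan adjacency: D appears as child of J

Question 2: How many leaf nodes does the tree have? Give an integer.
Leaves (nodes with no children): A, C, D, G, H, K

Answer: 6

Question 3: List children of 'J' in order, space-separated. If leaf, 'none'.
Answer: C D G

Derivation:
Node J's children (from adjacency): C, D, G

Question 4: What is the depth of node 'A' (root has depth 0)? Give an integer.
Answer: 3

Derivation:
Path from root to A: B -> E -> F -> A
Depth = number of edges = 3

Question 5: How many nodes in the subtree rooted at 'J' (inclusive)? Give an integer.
Subtree rooted at J contains: C, D, G, J
Count = 4

Answer: 4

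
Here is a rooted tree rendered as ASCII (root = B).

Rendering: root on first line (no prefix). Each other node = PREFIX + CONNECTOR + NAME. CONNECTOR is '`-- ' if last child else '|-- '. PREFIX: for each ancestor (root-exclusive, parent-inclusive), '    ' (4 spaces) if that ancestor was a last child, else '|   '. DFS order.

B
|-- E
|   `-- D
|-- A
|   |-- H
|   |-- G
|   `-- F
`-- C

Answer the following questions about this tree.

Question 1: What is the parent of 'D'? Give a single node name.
Answer: E

Derivation:
Scan adjacency: D appears as child of E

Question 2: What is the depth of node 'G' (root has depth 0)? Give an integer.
Answer: 2

Derivation:
Path from root to G: B -> A -> G
Depth = number of edges = 2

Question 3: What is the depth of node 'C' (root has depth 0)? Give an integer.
Path from root to C: B -> C
Depth = number of edges = 1

Answer: 1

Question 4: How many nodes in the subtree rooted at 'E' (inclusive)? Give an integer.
Answer: 2

Derivation:
Subtree rooted at E contains: D, E
Count = 2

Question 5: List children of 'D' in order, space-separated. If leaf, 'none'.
Node D's children (from adjacency): (leaf)

Answer: none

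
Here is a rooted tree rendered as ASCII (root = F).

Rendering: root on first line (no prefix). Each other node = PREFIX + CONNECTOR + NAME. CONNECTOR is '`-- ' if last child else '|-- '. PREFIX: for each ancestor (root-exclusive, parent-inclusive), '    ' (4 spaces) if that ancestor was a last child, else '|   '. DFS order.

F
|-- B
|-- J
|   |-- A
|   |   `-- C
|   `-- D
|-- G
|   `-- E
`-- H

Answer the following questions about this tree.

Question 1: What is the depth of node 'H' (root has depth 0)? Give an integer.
Path from root to H: F -> H
Depth = number of edges = 1

Answer: 1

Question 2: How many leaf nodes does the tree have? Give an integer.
Answer: 5

Derivation:
Leaves (nodes with no children): B, C, D, E, H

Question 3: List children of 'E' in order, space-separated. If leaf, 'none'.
Answer: none

Derivation:
Node E's children (from adjacency): (leaf)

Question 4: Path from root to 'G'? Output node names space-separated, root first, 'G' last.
Answer: F G

Derivation:
Walk down from root: F -> G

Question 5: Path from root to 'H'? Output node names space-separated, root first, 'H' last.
Walk down from root: F -> H

Answer: F H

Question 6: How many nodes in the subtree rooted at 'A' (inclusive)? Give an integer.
Answer: 2

Derivation:
Subtree rooted at A contains: A, C
Count = 2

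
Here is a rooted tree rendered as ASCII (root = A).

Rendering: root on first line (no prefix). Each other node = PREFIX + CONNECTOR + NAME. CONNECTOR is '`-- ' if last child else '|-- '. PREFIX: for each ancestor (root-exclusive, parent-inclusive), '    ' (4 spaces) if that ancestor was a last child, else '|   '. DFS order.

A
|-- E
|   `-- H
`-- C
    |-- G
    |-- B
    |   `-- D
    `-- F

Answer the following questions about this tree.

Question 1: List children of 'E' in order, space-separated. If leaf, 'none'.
Node E's children (from adjacency): H

Answer: H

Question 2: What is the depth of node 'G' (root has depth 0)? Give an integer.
Answer: 2

Derivation:
Path from root to G: A -> C -> G
Depth = number of edges = 2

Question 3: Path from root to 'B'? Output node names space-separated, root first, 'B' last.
Answer: A C B

Derivation:
Walk down from root: A -> C -> B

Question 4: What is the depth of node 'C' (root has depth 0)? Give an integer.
Answer: 1

Derivation:
Path from root to C: A -> C
Depth = number of edges = 1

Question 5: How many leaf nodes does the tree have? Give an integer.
Leaves (nodes with no children): D, F, G, H

Answer: 4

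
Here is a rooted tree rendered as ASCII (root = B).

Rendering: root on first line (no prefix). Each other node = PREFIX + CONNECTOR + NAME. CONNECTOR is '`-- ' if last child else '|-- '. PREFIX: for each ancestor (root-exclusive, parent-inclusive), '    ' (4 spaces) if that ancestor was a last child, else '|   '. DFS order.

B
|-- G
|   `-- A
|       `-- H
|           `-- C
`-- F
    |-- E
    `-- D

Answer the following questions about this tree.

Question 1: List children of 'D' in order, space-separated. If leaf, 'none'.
Answer: none

Derivation:
Node D's children (from adjacency): (leaf)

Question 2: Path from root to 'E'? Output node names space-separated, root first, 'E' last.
Answer: B F E

Derivation:
Walk down from root: B -> F -> E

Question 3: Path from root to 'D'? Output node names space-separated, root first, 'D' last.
Walk down from root: B -> F -> D

Answer: B F D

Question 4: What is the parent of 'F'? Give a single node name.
Scan adjacency: F appears as child of B

Answer: B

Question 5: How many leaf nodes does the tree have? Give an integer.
Leaves (nodes with no children): C, D, E

Answer: 3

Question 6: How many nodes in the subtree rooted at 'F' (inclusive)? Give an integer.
Answer: 3

Derivation:
Subtree rooted at F contains: D, E, F
Count = 3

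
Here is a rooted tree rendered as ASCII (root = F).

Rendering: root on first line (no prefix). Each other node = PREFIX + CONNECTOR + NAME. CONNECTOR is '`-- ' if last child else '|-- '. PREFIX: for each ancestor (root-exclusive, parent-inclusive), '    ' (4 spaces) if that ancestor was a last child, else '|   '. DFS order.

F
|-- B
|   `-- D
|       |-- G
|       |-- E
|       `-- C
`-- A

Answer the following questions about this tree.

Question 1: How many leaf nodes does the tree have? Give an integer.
Answer: 4

Derivation:
Leaves (nodes with no children): A, C, E, G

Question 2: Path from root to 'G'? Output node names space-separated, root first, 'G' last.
Answer: F B D G

Derivation:
Walk down from root: F -> B -> D -> G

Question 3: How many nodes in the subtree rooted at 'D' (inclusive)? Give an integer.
Subtree rooted at D contains: C, D, E, G
Count = 4

Answer: 4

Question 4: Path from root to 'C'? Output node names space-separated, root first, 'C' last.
Answer: F B D C

Derivation:
Walk down from root: F -> B -> D -> C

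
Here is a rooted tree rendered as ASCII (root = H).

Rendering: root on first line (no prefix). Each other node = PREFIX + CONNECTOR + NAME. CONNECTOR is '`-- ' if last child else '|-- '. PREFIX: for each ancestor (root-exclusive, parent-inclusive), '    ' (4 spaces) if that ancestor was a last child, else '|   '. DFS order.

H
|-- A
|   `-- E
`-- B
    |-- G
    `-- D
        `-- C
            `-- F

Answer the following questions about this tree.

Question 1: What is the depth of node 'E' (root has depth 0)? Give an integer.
Path from root to E: H -> A -> E
Depth = number of edges = 2

Answer: 2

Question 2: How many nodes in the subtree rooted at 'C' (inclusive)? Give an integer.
Subtree rooted at C contains: C, F
Count = 2

Answer: 2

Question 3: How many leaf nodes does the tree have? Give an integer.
Answer: 3

Derivation:
Leaves (nodes with no children): E, F, G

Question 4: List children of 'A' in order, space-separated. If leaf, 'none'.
Answer: E

Derivation:
Node A's children (from adjacency): E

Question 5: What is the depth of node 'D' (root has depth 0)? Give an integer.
Path from root to D: H -> B -> D
Depth = number of edges = 2

Answer: 2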